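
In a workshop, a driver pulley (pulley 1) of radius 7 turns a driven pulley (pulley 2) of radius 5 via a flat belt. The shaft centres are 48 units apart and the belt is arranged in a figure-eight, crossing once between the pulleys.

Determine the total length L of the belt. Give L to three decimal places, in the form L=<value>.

crossed belt: β = asin((r1+r2)/C) = asin(12/48) = 14.4775°
wrap1 = wrap2 = π + 2β = 208.9550°
tangent length = C·cosβ = 46.4758
L = (r1+r2)·wrap + 2·C·cosβ = 12·3.6470 + 2·46.4758 = 136.7150

L=136.715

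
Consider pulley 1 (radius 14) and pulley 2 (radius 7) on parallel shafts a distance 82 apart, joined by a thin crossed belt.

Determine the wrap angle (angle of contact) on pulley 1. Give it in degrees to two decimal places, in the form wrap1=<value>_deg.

crossed belt: β = asin((r1+r2)/C) = asin(21/82) = 14.8386°
wrap1 = wrap2 = π + 2β = 209.6773°

wrap1=209.68_deg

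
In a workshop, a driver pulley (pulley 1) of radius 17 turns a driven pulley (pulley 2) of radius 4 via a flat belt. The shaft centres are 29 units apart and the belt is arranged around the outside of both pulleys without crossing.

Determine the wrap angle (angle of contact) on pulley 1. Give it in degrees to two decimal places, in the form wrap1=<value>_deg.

open belt: β = asin((r2−r1)/C) = asin(-13/29) = -26.6331°
wrap1 = π − 2β = 233.2662°
wrap2 = π + 2β = 126.7338°

wrap1=233.27_deg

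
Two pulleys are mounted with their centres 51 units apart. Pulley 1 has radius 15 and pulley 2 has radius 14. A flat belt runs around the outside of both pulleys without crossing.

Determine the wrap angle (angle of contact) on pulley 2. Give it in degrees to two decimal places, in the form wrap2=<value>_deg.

wrap2=177.75_deg

open belt: β = asin((r2−r1)/C) = asin(-1/51) = -1.1235°
wrap1 = π − 2β = 182.2470°
wrap2 = π + 2β = 177.7530°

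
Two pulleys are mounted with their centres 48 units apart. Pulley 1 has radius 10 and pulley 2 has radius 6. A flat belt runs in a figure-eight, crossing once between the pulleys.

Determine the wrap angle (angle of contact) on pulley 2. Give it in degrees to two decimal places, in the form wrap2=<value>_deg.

crossed belt: β = asin((r1+r2)/C) = asin(16/48) = 19.4712°
wrap1 = wrap2 = π + 2β = 218.9424°

wrap2=218.94_deg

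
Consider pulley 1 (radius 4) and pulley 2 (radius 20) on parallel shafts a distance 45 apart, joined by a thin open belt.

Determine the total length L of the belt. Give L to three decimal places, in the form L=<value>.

open belt: β = asin((r2−r1)/C) = asin(16/45) = 20.8275°
wrap1 = π − 2β = 138.3450°
wrap2 = π + 2β = 221.6550°
tangent length = C·cosβ = 42.0595
L = r1·wrap1 + r2·wrap2 + 2·C·cosβ = 4·2.4146 + 20·3.8686 + 2·42.0595 = 171.1495

L=171.149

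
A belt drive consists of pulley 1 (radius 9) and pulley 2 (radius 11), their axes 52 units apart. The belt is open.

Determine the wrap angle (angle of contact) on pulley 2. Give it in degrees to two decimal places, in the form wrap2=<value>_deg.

wrap2=184.41_deg

open belt: β = asin((r2−r1)/C) = asin(2/52) = 2.2042°
wrap1 = π − 2β = 175.5915°
wrap2 = π + 2β = 184.4085°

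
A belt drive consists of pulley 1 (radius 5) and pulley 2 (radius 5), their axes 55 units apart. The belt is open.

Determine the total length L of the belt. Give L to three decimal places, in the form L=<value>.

L=141.416

open belt: β = asin((r2−r1)/C) = asin(0/55) = 0.0000°
wrap1 = π − 2β = 180.0000°
wrap2 = π + 2β = 180.0000°
tangent length = C·cosβ = 55.0000
L = r1·wrap1 + r2·wrap2 + 2·C·cosβ = 5·3.1416 + 5·3.1416 + 2·55.0000 = 141.4159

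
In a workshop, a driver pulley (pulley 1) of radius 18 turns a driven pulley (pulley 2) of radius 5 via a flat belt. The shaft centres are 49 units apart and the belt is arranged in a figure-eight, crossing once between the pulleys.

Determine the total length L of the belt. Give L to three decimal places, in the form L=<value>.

crossed belt: β = asin((r1+r2)/C) = asin(23/49) = 27.9946°
wrap1 = wrap2 = π + 2β = 235.9891°
tangent length = C·cosβ = 43.2666
L = (r1+r2)·wrap + 2·C·cosβ = 23·4.1188 + 2·43.2666 = 181.2653

L=181.265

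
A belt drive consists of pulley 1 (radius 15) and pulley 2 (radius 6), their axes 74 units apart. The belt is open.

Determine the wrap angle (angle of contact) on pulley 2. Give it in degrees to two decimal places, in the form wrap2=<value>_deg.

open belt: β = asin((r2−r1)/C) = asin(-9/74) = -6.9857°
wrap1 = π − 2β = 193.9714°
wrap2 = π + 2β = 166.0286°

wrap2=166.03_deg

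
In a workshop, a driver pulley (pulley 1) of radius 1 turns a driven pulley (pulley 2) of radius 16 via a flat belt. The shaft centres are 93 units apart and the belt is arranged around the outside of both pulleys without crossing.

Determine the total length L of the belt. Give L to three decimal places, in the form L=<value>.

open belt: β = asin((r2−r1)/C) = asin(15/93) = 9.2818°
wrap1 = π − 2β = 161.4364°
wrap2 = π + 2β = 198.5636°
tangent length = C·cosβ = 91.7824
L = r1·wrap1 + r2·wrap2 + 2·C·cosβ = 1·2.8176 + 16·3.4656 + 2·91.7824 = 241.8317

L=241.832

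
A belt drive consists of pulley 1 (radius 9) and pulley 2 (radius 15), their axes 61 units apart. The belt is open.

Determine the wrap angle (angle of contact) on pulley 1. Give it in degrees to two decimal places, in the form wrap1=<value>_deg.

open belt: β = asin((r2−r1)/C) = asin(6/61) = 5.6448°
wrap1 = π − 2β = 168.7104°
wrap2 = π + 2β = 191.2896°

wrap1=168.71_deg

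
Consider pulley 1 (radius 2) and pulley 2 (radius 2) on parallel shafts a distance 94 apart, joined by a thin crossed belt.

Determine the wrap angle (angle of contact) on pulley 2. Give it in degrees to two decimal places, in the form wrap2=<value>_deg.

wrap2=184.88_deg

crossed belt: β = asin((r1+r2)/C) = asin(4/94) = 2.4389°
wrap1 = wrap2 = π + 2β = 184.8777°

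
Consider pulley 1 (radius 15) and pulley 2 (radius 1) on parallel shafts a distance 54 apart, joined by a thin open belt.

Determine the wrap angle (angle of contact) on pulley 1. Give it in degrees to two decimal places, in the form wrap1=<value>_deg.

open belt: β = asin((r2−r1)/C) = asin(-14/54) = -15.0261°
wrap1 = π − 2β = 210.0522°
wrap2 = π + 2β = 149.9478°

wrap1=210.05_deg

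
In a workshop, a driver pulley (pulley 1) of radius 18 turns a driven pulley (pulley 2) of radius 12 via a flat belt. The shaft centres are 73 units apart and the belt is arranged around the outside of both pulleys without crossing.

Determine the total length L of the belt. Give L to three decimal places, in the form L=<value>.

L=240.741

open belt: β = asin((r2−r1)/C) = asin(-6/73) = -4.7146°
wrap1 = π − 2β = 189.4291°
wrap2 = π + 2β = 170.5709°
tangent length = C·cosβ = 72.7530
L = r1·wrap1 + r2·wrap2 + 2·C·cosβ = 18·3.3062 + 12·2.9770 + 2·72.7530 = 240.7412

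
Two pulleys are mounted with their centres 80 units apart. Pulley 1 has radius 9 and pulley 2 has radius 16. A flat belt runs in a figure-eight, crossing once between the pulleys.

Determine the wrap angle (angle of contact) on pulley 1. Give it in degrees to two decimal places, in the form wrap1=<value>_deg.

crossed belt: β = asin((r1+r2)/C) = asin(25/80) = 18.2100°
wrap1 = wrap2 = π + 2β = 216.4199°

wrap1=216.42_deg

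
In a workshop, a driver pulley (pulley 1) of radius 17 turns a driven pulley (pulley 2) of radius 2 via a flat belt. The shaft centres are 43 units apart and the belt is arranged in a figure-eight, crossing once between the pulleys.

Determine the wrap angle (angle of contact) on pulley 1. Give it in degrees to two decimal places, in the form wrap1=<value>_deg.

crossed belt: β = asin((r1+r2)/C) = asin(19/43) = 26.2226°
wrap1 = wrap2 = π + 2β = 232.4453°

wrap1=232.45_deg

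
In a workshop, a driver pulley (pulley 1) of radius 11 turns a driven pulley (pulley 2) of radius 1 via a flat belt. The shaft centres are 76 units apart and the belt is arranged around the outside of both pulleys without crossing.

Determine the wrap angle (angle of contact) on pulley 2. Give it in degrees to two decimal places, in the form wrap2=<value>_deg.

wrap2=164.88_deg

open belt: β = asin((r2−r1)/C) = asin(-10/76) = -7.5608°
wrap1 = π − 2β = 195.1217°
wrap2 = π + 2β = 164.8783°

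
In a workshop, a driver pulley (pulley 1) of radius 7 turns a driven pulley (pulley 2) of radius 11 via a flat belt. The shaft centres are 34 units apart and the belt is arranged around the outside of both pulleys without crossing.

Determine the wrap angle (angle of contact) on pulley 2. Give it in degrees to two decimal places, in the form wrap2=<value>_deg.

open belt: β = asin((r2−r1)/C) = asin(4/34) = 6.7563°
wrap1 = π − 2β = 166.4873°
wrap2 = π + 2β = 193.5127°

wrap2=193.51_deg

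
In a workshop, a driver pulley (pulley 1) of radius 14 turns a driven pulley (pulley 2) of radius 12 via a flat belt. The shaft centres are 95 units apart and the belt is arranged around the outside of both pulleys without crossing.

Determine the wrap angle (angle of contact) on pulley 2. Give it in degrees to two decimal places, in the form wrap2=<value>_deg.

wrap2=177.59_deg

open belt: β = asin((r2−r1)/C) = asin(-2/95) = -1.2063°
wrap1 = π − 2β = 182.4126°
wrap2 = π + 2β = 177.5874°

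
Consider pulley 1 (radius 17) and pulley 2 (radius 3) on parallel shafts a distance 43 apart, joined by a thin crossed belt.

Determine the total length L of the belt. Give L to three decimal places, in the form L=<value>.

L=158.314

crossed belt: β = asin((r1+r2)/C) = asin(20/43) = 27.7177°
wrap1 = wrap2 = π + 2β = 235.4355°
tangent length = C·cosβ = 38.0657
L = (r1+r2)·wrap + 2·C·cosβ = 20·4.1091 + 2·38.0657 = 158.3140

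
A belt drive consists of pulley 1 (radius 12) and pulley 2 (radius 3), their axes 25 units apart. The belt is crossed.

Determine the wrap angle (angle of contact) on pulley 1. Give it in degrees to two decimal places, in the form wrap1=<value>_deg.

wrap1=253.74_deg

crossed belt: β = asin((r1+r2)/C) = asin(15/25) = 36.8699°
wrap1 = wrap2 = π + 2β = 253.7398°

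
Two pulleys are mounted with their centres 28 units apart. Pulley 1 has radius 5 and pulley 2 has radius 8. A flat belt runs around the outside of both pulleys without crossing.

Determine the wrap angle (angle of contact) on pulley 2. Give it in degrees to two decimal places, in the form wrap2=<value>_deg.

wrap2=192.30_deg

open belt: β = asin((r2−r1)/C) = asin(3/28) = 6.1506°
wrap1 = π − 2β = 167.6987°
wrap2 = π + 2β = 192.3013°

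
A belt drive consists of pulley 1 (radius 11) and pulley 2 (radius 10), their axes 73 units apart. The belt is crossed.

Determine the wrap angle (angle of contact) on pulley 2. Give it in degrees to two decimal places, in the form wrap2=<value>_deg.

wrap2=213.44_deg

crossed belt: β = asin((r1+r2)/C) = asin(21/73) = 16.7186°
wrap1 = wrap2 = π + 2β = 213.4372°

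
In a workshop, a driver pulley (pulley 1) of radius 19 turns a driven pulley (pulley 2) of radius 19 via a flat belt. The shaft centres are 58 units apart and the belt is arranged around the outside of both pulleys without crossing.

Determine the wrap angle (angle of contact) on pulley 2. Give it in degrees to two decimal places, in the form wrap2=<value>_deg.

open belt: β = asin((r2−r1)/C) = asin(0/58) = 0.0000°
wrap1 = π − 2β = 180.0000°
wrap2 = π + 2β = 180.0000°

wrap2=180.00_deg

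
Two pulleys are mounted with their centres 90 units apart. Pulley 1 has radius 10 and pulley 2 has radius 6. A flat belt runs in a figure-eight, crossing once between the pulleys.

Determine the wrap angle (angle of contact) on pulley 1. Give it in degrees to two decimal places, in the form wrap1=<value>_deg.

wrap1=200.48_deg

crossed belt: β = asin((r1+r2)/C) = asin(16/90) = 10.2403°
wrap1 = wrap2 = π + 2β = 200.4807°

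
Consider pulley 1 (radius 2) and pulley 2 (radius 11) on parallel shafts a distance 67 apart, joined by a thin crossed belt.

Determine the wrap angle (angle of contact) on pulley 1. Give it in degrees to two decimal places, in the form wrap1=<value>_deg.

wrap1=202.38_deg

crossed belt: β = asin((r1+r2)/C) = asin(13/67) = 11.1881°
wrap1 = wrap2 = π + 2β = 202.3761°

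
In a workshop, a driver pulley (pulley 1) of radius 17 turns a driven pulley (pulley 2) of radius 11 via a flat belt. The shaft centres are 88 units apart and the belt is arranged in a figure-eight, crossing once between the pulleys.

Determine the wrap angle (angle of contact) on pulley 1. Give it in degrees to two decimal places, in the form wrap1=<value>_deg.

wrap1=217.11_deg

crossed belt: β = asin((r1+r2)/C) = asin(28/88) = 18.5530°
wrap1 = wrap2 = π + 2β = 217.1060°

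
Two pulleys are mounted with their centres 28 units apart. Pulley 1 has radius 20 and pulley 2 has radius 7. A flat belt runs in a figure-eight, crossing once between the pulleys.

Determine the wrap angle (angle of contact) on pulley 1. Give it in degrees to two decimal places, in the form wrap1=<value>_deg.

wrap1=329.28_deg

crossed belt: β = asin((r1+r2)/C) = asin(27/28) = 74.6411°
wrap1 = wrap2 = π + 2β = 329.2822°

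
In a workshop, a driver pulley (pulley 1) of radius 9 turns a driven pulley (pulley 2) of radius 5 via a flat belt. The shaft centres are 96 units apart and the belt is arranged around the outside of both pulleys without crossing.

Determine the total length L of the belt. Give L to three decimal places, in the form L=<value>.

L=236.149

open belt: β = asin((r2−r1)/C) = asin(-4/96) = -2.3880°
wrap1 = π − 2β = 184.7760°
wrap2 = π + 2β = 175.2240°
tangent length = C·cosβ = 95.9166
L = r1·wrap1 + r2·wrap2 + 2·C·cosβ = 9·3.2250 + 5·3.0582 + 2·95.9166 = 236.1490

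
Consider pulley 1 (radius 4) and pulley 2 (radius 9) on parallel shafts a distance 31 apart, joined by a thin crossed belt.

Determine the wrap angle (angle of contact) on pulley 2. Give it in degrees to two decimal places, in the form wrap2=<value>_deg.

crossed belt: β = asin((r1+r2)/C) = asin(13/31) = 24.7939°
wrap1 = wrap2 = π + 2β = 229.5877°

wrap2=229.59_deg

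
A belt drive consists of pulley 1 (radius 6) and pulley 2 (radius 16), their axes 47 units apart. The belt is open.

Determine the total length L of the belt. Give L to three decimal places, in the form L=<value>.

open belt: β = asin((r2−r1)/C) = asin(10/47) = 12.2845°
wrap1 = π − 2β = 155.4310°
wrap2 = π + 2β = 204.5690°
tangent length = C·cosβ = 45.9239
L = r1·wrap1 + r2·wrap2 + 2·C·cosβ = 6·2.7128 + 16·3.5704 + 2·45.9239 = 165.2508

L=165.251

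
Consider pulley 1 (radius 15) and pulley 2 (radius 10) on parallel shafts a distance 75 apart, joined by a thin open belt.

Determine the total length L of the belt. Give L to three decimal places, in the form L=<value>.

open belt: β = asin((r2−r1)/C) = asin(-5/75) = -3.8226°
wrap1 = π − 2β = 187.6451°
wrap2 = π + 2β = 172.3549°
tangent length = C·cosβ = 74.8331
L = r1·wrap1 + r2·wrap2 + 2·C·cosβ = 15·3.2750 + 10·3.0082 + 2·74.8331 = 228.8733

L=228.873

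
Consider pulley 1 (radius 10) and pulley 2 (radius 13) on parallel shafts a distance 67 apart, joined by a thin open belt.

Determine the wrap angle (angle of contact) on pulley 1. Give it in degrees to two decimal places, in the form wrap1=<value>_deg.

wrap1=174.87_deg

open belt: β = asin((r2−r1)/C) = asin(3/67) = 2.5663°
wrap1 = π − 2β = 174.8673°
wrap2 = π + 2β = 185.1327°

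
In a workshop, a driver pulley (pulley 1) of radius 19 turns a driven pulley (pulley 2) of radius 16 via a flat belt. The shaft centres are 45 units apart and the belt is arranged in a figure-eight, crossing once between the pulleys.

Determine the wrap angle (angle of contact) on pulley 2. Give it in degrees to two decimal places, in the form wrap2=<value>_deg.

wrap2=282.12_deg

crossed belt: β = asin((r1+r2)/C) = asin(35/45) = 51.0576°
wrap1 = wrap2 = π + 2β = 282.1151°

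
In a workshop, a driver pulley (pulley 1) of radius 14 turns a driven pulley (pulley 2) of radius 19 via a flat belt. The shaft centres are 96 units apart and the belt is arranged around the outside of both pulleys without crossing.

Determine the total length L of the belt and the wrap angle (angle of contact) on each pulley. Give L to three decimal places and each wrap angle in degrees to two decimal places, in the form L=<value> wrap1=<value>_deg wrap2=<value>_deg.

open belt: β = asin((r2−r1)/C) = asin(5/96) = 2.9855°
wrap1 = π − 2β = 174.0290°
wrap2 = π + 2β = 185.9710°
tangent length = C·cosβ = 95.8697
L = r1·wrap1 + r2·wrap2 + 2·C·cosβ = 14·3.0374 + 19·3.2458 + 2·95.8697 = 295.9330

L=295.933 wrap1=174.03_deg wrap2=185.97_deg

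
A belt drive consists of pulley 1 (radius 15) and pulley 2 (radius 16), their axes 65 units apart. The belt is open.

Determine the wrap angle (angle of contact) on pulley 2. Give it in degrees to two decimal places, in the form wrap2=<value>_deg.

open belt: β = asin((r2−r1)/C) = asin(1/65) = 0.8815°
wrap1 = π − 2β = 178.2370°
wrap2 = π + 2β = 181.7630°

wrap2=181.76_deg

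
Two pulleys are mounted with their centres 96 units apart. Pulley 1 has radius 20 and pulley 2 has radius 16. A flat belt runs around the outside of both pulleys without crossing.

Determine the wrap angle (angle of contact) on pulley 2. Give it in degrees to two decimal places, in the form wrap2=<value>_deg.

open belt: β = asin((r2−r1)/C) = asin(-4/96) = -2.3880°
wrap1 = π − 2β = 184.7760°
wrap2 = π + 2β = 175.2240°

wrap2=175.22_deg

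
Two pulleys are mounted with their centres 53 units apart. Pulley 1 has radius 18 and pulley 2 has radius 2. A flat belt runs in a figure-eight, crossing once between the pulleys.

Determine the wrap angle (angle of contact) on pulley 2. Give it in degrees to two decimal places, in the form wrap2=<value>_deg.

crossed belt: β = asin((r1+r2)/C) = asin(20/53) = 22.1702°
wrap1 = wrap2 = π + 2β = 224.3403°

wrap2=224.34_deg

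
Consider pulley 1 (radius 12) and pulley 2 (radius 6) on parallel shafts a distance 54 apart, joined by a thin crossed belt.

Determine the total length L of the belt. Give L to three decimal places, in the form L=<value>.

crossed belt: β = asin((r1+r2)/C) = asin(18/54) = 19.4712°
wrap1 = wrap2 = π + 2β = 218.9424°
tangent length = C·cosβ = 50.9117
L = (r1+r2)·wrap + 2·C·cosβ = 18·3.8213 + 2·50.9117 = 170.6062

L=170.606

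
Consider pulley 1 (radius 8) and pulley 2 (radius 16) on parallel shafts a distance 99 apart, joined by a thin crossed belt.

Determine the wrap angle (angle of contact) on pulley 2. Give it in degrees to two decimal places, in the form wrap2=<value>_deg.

wrap2=208.06_deg

crossed belt: β = asin((r1+r2)/C) = asin(24/99) = 14.0297°
wrap1 = wrap2 = π + 2β = 208.0593°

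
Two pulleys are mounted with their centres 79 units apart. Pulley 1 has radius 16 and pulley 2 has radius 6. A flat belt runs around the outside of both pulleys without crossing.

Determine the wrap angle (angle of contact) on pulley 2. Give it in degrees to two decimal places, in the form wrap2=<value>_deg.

open belt: β = asin((r2−r1)/C) = asin(-10/79) = -7.2721°
wrap1 = π − 2β = 194.5443°
wrap2 = π + 2β = 165.4557°

wrap2=165.46_deg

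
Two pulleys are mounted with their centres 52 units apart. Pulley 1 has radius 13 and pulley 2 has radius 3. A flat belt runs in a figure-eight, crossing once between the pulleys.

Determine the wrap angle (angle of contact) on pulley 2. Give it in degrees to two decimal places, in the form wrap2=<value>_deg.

wrap2=215.84_deg

crossed belt: β = asin((r1+r2)/C) = asin(16/52) = 17.9202°
wrap1 = wrap2 = π + 2β = 215.8404°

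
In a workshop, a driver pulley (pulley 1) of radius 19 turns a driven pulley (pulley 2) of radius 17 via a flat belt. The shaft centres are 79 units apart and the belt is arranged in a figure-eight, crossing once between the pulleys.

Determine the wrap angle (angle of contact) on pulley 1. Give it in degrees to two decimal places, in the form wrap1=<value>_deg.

crossed belt: β = asin((r1+r2)/C) = asin(36/79) = 27.1097°
wrap1 = wrap2 = π + 2β = 234.2195°

wrap1=234.22_deg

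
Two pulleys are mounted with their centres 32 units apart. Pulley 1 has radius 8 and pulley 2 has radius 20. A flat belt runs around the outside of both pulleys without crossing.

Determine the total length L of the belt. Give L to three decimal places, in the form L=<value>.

open belt: β = asin((r2−r1)/C) = asin(12/32) = 22.0243°
wrap1 = π − 2β = 135.9514°
wrap2 = π + 2β = 224.0486°
tangent length = C·cosβ = 29.6648
L = r1·wrap1 + r2·wrap2 + 2·C·cosβ = 8·2.3728 + 20·3.9104 + 2·29.6648 = 156.5197

L=156.520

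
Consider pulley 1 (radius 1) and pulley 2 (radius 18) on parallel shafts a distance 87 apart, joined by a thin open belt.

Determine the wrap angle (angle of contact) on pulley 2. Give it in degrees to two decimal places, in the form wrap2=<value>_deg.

open belt: β = asin((r2−r1)/C) = asin(17/87) = 11.2682°
wrap1 = π − 2β = 157.4635°
wrap2 = π + 2β = 202.5365°

wrap2=202.54_deg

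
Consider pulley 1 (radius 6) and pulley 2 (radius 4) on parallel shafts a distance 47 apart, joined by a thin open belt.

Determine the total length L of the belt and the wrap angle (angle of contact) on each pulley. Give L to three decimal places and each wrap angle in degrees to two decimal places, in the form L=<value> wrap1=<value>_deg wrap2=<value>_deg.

L=125.501 wrap1=184.88_deg wrap2=175.12_deg

open belt: β = asin((r2−r1)/C) = asin(-2/47) = -2.4389°
wrap1 = π − 2β = 184.8777°
wrap2 = π + 2β = 175.1223°
tangent length = C·cosβ = 46.9574
L = r1·wrap1 + r2·wrap2 + 2·C·cosβ = 6·3.2267 + 4·3.0565 + 2·46.9574 = 125.5010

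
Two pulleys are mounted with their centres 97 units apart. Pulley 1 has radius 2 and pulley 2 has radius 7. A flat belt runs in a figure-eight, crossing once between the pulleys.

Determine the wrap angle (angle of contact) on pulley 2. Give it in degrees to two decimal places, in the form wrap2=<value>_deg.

wrap2=190.65_deg

crossed belt: β = asin((r1+r2)/C) = asin(9/97) = 5.3238°
wrap1 = wrap2 = π + 2β = 190.6475°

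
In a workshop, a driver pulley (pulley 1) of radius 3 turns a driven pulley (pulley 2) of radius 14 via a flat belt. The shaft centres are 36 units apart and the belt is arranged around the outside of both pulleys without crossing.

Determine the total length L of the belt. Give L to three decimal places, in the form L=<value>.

open belt: β = asin((r2−r1)/C) = asin(11/36) = 17.7916°
wrap1 = π − 2β = 144.4168°
wrap2 = π + 2β = 215.5832°
tangent length = C·cosβ = 34.2783
L = r1·wrap1 + r2·wrap2 + 2·C·cosβ = 3·2.5205 + 14·3.7626 + 2·34.2783 = 128.7951

L=128.795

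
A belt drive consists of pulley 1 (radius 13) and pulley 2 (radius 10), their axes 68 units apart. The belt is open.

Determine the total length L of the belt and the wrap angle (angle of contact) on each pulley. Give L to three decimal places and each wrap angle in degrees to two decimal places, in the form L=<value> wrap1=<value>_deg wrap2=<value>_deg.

open belt: β = asin((r2−r1)/C) = asin(-3/68) = -2.5286°
wrap1 = π − 2β = 185.0572°
wrap2 = π + 2β = 174.9428°
tangent length = C·cosβ = 67.9338
L = r1·wrap1 + r2·wrap2 + 2·C·cosβ = 13·3.2299 + 10·3.0533 + 2·67.9338 = 208.3890

L=208.389 wrap1=185.06_deg wrap2=174.94_deg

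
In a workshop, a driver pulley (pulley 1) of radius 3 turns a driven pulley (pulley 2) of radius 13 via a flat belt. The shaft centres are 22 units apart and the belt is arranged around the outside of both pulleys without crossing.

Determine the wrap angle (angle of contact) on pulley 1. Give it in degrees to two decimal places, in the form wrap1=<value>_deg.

wrap1=125.93_deg

open belt: β = asin((r2−r1)/C) = asin(10/22) = 27.0357°
wrap1 = π − 2β = 125.9286°
wrap2 = π + 2β = 234.0714°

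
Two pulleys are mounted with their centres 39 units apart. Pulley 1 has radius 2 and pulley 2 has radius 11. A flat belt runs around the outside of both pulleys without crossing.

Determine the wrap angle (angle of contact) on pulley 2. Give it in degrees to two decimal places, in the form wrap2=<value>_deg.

open belt: β = asin((r2−r1)/C) = asin(9/39) = 13.3424°
wrap1 = π − 2β = 153.3153°
wrap2 = π + 2β = 206.6847°

wrap2=206.68_deg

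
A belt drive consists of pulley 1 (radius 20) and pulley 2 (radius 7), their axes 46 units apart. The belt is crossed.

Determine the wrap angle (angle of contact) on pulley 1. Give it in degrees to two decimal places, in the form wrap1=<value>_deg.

wrap1=251.88_deg

crossed belt: β = asin((r1+r2)/C) = asin(27/46) = 35.9413°
wrap1 = wrap2 = π + 2β = 251.8827°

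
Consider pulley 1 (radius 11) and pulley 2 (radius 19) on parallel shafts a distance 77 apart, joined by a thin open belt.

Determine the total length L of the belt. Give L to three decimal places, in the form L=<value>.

L=249.080

open belt: β = asin((r2−r1)/C) = asin(8/77) = 5.9636°
wrap1 = π − 2β = 168.0729°
wrap2 = π + 2β = 191.9271°
tangent length = C·cosβ = 76.5833
L = r1·wrap1 + r2·wrap2 + 2·C·cosβ = 11·2.9334 + 19·3.3498 + 2·76.5833 = 249.0797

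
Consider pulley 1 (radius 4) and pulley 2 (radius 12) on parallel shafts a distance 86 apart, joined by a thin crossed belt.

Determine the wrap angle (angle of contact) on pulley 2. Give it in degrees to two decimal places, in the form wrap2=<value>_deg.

crossed belt: β = asin((r1+r2)/C) = asin(16/86) = 10.7222°
wrap1 = wrap2 = π + 2β = 201.4443°

wrap2=201.44_deg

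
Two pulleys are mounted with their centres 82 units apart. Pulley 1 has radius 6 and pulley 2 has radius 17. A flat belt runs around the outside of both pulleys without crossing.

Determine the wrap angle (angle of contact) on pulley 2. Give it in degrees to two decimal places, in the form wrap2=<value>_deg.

open belt: β = asin((r2−r1)/C) = asin(11/82) = 7.7093°
wrap1 = π − 2β = 164.5815°
wrap2 = π + 2β = 195.4185°

wrap2=195.42_deg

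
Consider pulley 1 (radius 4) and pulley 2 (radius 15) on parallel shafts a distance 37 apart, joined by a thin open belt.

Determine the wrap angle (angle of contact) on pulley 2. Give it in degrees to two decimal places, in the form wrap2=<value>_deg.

wrap2=214.59_deg

open belt: β = asin((r2−r1)/C) = asin(11/37) = 17.2953°
wrap1 = π − 2β = 145.4093°
wrap2 = π + 2β = 214.5907°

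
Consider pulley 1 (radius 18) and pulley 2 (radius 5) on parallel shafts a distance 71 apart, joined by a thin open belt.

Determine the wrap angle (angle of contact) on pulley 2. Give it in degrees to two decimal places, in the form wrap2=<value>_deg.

wrap2=158.90_deg

open belt: β = asin((r2−r1)/C) = asin(-13/71) = -10.5503°
wrap1 = π − 2β = 201.1006°
wrap2 = π + 2β = 158.8994°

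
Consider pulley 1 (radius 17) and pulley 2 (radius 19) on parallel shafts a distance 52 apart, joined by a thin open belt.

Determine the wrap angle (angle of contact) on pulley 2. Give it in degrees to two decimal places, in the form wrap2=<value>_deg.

open belt: β = asin((r2−r1)/C) = asin(2/52) = 2.2042°
wrap1 = π − 2β = 175.5915°
wrap2 = π + 2β = 184.4085°

wrap2=184.41_deg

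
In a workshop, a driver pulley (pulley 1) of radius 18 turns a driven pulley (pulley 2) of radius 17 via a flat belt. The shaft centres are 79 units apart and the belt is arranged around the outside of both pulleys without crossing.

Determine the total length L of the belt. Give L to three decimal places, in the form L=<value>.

L=267.968

open belt: β = asin((r2−r1)/C) = asin(-1/79) = -0.7253°
wrap1 = π − 2β = 181.4506°
wrap2 = π + 2β = 178.5494°
tangent length = C·cosβ = 78.9937
L = r1·wrap1 + r2·wrap2 + 2·C·cosβ = 18·3.1669 + 17·3.1163 + 2·78.9937 = 267.9684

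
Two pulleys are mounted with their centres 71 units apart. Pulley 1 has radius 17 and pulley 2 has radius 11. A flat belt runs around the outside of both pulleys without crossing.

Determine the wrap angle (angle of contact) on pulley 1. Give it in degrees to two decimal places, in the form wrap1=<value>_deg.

open belt: β = asin((r2−r1)/C) = asin(-6/71) = -4.8477°
wrap1 = π − 2β = 189.6954°
wrap2 = π + 2β = 170.3046°

wrap1=189.70_deg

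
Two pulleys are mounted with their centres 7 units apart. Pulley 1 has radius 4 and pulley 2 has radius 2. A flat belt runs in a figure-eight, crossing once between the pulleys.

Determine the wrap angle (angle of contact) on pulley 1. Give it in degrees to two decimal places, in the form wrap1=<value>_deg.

crossed belt: β = asin((r1+r2)/C) = asin(6/7) = 58.9973°
wrap1 = wrap2 = π + 2β = 297.9946°

wrap1=297.99_deg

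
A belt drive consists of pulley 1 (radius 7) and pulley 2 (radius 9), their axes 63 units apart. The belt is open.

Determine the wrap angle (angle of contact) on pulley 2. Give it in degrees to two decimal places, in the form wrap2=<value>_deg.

open belt: β = asin((r2−r1)/C) = asin(2/63) = 1.8192°
wrap1 = π − 2β = 176.3616°
wrap2 = π + 2β = 183.6384°

wrap2=183.64_deg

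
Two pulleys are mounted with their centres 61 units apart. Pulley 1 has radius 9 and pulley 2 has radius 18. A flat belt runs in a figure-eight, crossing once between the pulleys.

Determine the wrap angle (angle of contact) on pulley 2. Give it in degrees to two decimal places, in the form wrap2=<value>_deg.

crossed belt: β = asin((r1+r2)/C) = asin(27/61) = 26.2714°
wrap1 = wrap2 = π + 2β = 232.5427°

wrap2=232.54_deg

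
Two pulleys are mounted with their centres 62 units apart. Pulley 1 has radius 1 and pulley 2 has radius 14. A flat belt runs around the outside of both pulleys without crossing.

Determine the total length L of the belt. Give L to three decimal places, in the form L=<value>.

open belt: β = asin((r2−r1)/C) = asin(13/62) = 12.1034°
wrap1 = π − 2β = 155.7931°
wrap2 = π + 2β = 204.2069°
tangent length = C·cosβ = 60.6218
L = r1·wrap1 + r2·wrap2 + 2·C·cosβ = 1·2.7191 + 14·3.5641 + 2·60.6218 = 173.8598

L=173.860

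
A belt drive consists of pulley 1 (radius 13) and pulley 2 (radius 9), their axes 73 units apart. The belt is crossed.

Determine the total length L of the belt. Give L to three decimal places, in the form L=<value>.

crossed belt: β = asin((r1+r2)/C) = asin(22/73) = 17.5399°
wrap1 = wrap2 = π + 2β = 215.0798°
tangent length = C·cosβ = 69.6060
L = (r1+r2)·wrap + 2·C·cosβ = 22·3.7539 + 2·69.6060 = 221.7968

L=221.797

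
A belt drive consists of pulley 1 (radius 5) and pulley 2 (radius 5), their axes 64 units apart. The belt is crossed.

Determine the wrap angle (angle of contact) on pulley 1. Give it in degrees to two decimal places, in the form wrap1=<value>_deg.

crossed belt: β = asin((r1+r2)/C) = asin(10/64) = 8.9893°
wrap1 = wrap2 = π + 2β = 197.9786°

wrap1=197.98_deg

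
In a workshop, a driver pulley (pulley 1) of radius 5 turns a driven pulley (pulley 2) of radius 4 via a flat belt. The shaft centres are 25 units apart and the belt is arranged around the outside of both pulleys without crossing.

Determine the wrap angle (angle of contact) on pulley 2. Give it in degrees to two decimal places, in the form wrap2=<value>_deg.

wrap2=175.42_deg

open belt: β = asin((r2−r1)/C) = asin(-1/25) = -2.2924°
wrap1 = π − 2β = 184.5849°
wrap2 = π + 2β = 175.4151°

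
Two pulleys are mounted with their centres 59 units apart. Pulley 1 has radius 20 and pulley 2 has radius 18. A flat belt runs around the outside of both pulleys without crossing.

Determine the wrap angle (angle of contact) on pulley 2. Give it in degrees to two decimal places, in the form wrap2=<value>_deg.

open belt: β = asin((r2−r1)/C) = asin(-2/59) = -1.9426°
wrap1 = π − 2β = 183.8852°
wrap2 = π + 2β = 176.1148°

wrap2=176.11_deg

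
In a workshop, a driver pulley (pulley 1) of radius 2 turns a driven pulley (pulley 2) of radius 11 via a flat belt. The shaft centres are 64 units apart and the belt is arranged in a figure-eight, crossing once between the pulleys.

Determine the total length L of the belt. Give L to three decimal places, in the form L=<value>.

L=171.491

crossed belt: β = asin((r1+r2)/C) = asin(13/64) = 11.7198°
wrap1 = wrap2 = π + 2β = 203.4395°
tangent length = C·cosβ = 62.6658
L = (r1+r2)·wrap + 2·C·cosβ = 13·3.5507 + 2·62.6658 = 171.4905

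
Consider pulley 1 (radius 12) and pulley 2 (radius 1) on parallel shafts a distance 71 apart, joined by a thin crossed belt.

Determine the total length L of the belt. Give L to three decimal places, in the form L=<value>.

crossed belt: β = asin((r1+r2)/C) = asin(13/71) = 10.5503°
wrap1 = wrap2 = π + 2β = 201.1006°
tangent length = C·cosβ = 69.7997
L = (r1+r2)·wrap + 2·C·cosβ = 13·3.5099 + 2·69.7997 = 185.2277

L=185.228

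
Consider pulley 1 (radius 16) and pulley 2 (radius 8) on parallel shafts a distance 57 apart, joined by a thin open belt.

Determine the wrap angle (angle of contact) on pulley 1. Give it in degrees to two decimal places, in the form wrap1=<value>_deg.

open belt: β = asin((r2−r1)/C) = asin(-8/57) = -8.0682°
wrap1 = π − 2β = 196.1363°
wrap2 = π + 2β = 163.8637°

wrap1=196.14_deg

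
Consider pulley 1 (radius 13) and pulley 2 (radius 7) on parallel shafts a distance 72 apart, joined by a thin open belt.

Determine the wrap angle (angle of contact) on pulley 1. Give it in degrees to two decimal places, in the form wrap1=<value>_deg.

wrap1=189.56_deg

open belt: β = asin((r2−r1)/C) = asin(-6/72) = -4.7802°
wrap1 = π − 2β = 189.5604°
wrap2 = π + 2β = 170.4396°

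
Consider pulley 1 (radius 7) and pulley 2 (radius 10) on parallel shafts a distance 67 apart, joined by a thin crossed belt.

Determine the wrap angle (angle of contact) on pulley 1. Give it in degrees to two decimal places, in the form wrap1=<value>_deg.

crossed belt: β = asin((r1+r2)/C) = asin(17/67) = 14.6984°
wrap1 = wrap2 = π + 2β = 209.3968°

wrap1=209.40_deg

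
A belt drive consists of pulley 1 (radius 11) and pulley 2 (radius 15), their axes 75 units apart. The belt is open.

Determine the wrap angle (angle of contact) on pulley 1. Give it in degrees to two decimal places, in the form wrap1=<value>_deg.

wrap1=173.89_deg

open belt: β = asin((r2−r1)/C) = asin(4/75) = 3.0572°
wrap1 = π − 2β = 173.8855°
wrap2 = π + 2β = 186.1145°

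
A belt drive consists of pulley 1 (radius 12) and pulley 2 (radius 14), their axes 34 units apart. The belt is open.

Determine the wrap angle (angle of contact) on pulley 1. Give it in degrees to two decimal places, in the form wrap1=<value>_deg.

open belt: β = asin((r2−r1)/C) = asin(2/34) = 3.3723°
wrap1 = π − 2β = 173.2554°
wrap2 = π + 2β = 186.7446°

wrap1=173.26_deg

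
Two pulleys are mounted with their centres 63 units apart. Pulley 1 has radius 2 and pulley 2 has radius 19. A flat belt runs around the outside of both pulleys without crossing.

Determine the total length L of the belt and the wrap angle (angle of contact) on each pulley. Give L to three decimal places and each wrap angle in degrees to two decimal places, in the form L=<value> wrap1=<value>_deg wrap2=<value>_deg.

L=196.589 wrap1=148.69_deg wrap2=211.31_deg

open belt: β = asin((r2−r1)/C) = asin(17/63) = 15.6548°
wrap1 = π − 2β = 148.6904°
wrap2 = π + 2β = 211.3096°
tangent length = C·cosβ = 60.6630
L = r1·wrap1 + r2·wrap2 + 2·C·cosβ = 2·2.5951 + 19·3.6880 + 2·60.6630 = 196.5892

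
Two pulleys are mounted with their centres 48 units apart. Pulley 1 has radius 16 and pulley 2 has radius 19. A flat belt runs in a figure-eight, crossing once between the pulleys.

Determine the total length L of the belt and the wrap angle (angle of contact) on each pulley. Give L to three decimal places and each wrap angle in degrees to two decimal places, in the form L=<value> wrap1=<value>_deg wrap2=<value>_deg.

L=232.849 wrap1=273.63_deg wrap2=273.63_deg

crossed belt: β = asin((r1+r2)/C) = asin(35/48) = 46.8166°
wrap1 = wrap2 = π + 2β = 273.6332°
tangent length = C·cosβ = 32.8481
L = (r1+r2)·wrap + 2·C·cosβ = 35·4.7758 + 2·32.8481 = 232.8493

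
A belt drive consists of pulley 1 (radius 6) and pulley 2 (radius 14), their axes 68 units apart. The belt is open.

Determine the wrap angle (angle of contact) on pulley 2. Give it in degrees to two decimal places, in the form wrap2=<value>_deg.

open belt: β = asin((r2−r1)/C) = asin(8/68) = 6.7563°
wrap1 = π − 2β = 166.4873°
wrap2 = π + 2β = 193.5127°

wrap2=193.51_deg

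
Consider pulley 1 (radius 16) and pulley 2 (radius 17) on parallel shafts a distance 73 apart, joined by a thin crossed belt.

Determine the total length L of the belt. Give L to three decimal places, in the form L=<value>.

L=264.862

crossed belt: β = asin((r1+r2)/C) = asin(33/73) = 26.8756°
wrap1 = wrap2 = π + 2β = 233.7512°
tangent length = C·cosβ = 65.1153
L = (r1+r2)·wrap + 2·C·cosβ = 33·4.0797 + 2·65.1153 = 264.8616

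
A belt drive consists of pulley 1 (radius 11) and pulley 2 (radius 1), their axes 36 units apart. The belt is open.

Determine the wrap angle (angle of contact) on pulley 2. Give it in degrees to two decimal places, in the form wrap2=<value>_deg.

wrap2=147.74_deg

open belt: β = asin((r2−r1)/C) = asin(-10/36) = -16.1276°
wrap1 = π − 2β = 212.2552°
wrap2 = π + 2β = 147.7448°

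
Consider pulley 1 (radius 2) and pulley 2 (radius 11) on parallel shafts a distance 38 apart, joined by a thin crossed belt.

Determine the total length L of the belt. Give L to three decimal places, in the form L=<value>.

L=121.333

crossed belt: β = asin((r1+r2)/C) = asin(13/38) = 20.0052°
wrap1 = wrap2 = π + 2β = 220.0104°
tangent length = C·cosβ = 35.7071
L = (r1+r2)·wrap + 2·C·cosβ = 13·3.8399 + 2·35.7071 = 121.3331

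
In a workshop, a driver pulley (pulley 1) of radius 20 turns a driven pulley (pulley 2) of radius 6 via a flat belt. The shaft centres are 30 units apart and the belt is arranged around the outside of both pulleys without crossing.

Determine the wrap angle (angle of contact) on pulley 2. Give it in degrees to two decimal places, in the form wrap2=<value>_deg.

open belt: β = asin((r2−r1)/C) = asin(-14/30) = -27.8181°
wrap1 = π − 2β = 235.6363°
wrap2 = π + 2β = 124.3637°

wrap2=124.36_deg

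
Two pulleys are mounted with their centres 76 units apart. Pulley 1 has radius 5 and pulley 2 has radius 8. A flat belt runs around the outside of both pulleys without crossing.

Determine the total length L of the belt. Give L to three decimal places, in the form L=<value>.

open belt: β = asin((r2−r1)/C) = asin(3/76) = 2.2623°
wrap1 = π − 2β = 175.4755°
wrap2 = π + 2β = 184.5245°
tangent length = C·cosβ = 75.9408
L = r1·wrap1 + r2·wrap2 + 2·C·cosβ = 5·3.0626 + 8·3.2206 + 2·75.9408 = 192.9591

L=192.959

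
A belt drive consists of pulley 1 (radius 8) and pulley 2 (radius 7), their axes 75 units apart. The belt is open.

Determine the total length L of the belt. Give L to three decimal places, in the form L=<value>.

open belt: β = asin((r2−r1)/C) = asin(-1/75) = -0.7640°
wrap1 = π − 2β = 181.5279°
wrap2 = π + 2β = 178.4721°
tangent length = C·cosβ = 74.9933
L = r1·wrap1 + r2·wrap2 + 2·C·cosβ = 8·3.1683 + 7·3.1149 + 2·74.9933 = 197.1372

L=197.137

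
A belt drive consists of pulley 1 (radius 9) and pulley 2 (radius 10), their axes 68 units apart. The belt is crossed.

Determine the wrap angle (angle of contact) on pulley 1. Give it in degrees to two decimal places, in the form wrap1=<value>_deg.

crossed belt: β = asin((r1+r2)/C) = asin(19/68) = 16.2251°
wrap1 = wrap2 = π + 2β = 212.4502°

wrap1=212.45_deg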